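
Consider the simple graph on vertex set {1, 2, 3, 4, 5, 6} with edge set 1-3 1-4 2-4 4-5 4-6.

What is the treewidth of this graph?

A width-1 tree decomposition is:
Bags: B1 = {2, 4}  B2 = {1, 4}  B3 = {4, 6}  B4 = {1, 3}  B5 = {4, 5}
Tree: B1–B2, B1–B3, B2–B4, B3–B5
Each bag holds 2 vertices, so the decomposition has width 1, which upper-bounds the treewidth. G has an edge, so its treewidth is at least 1. Therefore the treewidth is 1.

1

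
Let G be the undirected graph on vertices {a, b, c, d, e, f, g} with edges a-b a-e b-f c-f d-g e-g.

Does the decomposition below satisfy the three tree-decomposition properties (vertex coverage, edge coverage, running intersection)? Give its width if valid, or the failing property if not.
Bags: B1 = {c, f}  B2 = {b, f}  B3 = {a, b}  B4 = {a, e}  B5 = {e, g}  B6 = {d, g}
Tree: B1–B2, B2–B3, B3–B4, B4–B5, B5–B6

Yes; width 1.

Every vertex of G appears in some bag (union = {a, b, c, d, e, f, g}); every edge is covered by a bag; and for each vertex v the set of bags containing v is connected in the bag tree. The decomposition is therefore valid. The largest bag has 2 vertices, so the width is 1.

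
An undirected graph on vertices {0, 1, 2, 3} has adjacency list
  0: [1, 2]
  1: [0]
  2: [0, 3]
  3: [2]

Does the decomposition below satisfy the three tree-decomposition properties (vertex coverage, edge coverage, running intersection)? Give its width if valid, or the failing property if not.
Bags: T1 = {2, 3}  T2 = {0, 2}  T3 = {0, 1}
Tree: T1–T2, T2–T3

Every vertex of G appears in some bag (union = {0, 1, 2, 3}); every edge is covered by a bag; and for each vertex v the set of bags containing v is connected in the bag tree. The decomposition is therefore valid. The largest bag has 2 vertices, so the width is 1.

Yes; width 1.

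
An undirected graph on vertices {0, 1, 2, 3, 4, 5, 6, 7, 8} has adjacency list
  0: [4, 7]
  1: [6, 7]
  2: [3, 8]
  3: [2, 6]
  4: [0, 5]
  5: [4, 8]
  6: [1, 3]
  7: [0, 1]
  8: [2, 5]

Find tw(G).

A width-2 tree decomposition is:
Bags: B1 = {0, 1, 7}  B2 = {0, 1, 4}  B3 = {1, 4, 5}  B4 = {1, 5, 8}  B5 = {1, 2, 8}  B6 = {1, 2, 3}  B7 = {1, 3, 6}
Tree: B1–B2, B2–B3, B3–B4, B4–B5, B5–B6, B6–B7
The largest bag has 3 vertices, giving width 2; this decomposition certifies tw(G) ≤ 2. The edges 1–7–0–4–5–8–2–3–6–1 form a cycle, so G is not a tree and its treewidth is at least 2. Therefore the treewidth is 2.

2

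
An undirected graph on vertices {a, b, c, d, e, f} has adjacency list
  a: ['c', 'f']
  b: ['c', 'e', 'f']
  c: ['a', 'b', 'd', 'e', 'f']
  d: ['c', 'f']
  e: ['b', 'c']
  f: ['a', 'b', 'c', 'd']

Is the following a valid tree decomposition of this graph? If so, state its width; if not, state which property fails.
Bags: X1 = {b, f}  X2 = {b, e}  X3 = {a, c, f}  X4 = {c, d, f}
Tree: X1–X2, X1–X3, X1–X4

No — edge (c,b) lies in no bag.

A tree decomposition must satisfy three properties: every vertex lies in some bag; for every edge, both endpoints lie together in some bag; and for every vertex, the bags containing it form a connected subtree. Here edge (c,b) lies in no bag, so the decomposition is invalid.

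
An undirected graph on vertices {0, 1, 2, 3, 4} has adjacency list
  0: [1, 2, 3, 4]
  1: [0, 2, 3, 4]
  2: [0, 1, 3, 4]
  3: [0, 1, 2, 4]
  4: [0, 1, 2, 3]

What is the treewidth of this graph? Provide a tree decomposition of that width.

Treewidth 4.
Bags: B1 = {0, 1, 2, 3, 4}
Tree: (single bag)

With just one bag of size 5, the width is 5 − 1 = 4, so tw(G) ≤ 4. For the lower bound, the 5 vertices {0, 1, 2, 3, 4} are pairwise adjacent, and any tree decomposition puts a clique entirely inside one bag — forcing width ≥ 4. Therefore the treewidth is 4.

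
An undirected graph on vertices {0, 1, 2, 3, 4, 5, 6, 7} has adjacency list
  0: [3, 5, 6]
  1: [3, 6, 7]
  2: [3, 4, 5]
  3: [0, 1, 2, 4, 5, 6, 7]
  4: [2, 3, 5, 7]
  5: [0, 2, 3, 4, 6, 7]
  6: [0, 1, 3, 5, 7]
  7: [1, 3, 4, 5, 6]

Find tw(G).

3

A width-3 tree decomposition is:
Bags: B1 = {3, 5, 6, 7}  B2 = {3, 4, 5, 7}  B3 = {2, 3, 4, 5}  B4 = {0, 3, 5, 6}  B5 = {1, 3, 6, 7}
Tree: B1–B2, B2–B3, B1–B4, B1–B5
The largest bag has 4 vertices, giving width 3; this decomposition certifies tw(G) ≤ 3. For the lower bound, the 4 vertices {1, 3, 6, 7} are pairwise adjacent, and any tree decomposition puts a clique entirely inside one bag — forcing width ≥ 3. Therefore the treewidth is 3.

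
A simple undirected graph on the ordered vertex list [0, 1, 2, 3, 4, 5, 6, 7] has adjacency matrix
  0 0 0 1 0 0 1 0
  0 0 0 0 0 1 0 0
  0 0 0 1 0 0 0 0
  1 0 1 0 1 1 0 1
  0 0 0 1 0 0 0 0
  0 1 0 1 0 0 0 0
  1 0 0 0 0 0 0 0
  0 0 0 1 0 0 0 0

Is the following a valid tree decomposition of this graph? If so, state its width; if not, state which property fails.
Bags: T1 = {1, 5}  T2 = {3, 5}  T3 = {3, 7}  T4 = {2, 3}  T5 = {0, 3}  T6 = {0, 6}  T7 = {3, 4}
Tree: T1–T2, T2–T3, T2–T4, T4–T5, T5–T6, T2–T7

Yes; width 1.

Checking the three conditions: (i) the bags cover all of {0, 1, 2, 3, 4, 5, 6, 7}; (ii) for each edge, some bag contains both endpoints; (iii) the bags containing any fixed vertex form a subtree. All hold, so the decomposition is valid with width 2 − 1 = 1.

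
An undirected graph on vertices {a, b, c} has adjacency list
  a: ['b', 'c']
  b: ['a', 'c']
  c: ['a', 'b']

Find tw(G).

A width-2 tree decomposition is:
Bags: B1 = {a, b, c}
Tree: (single bag)
A single bag containing all 3 vertices is trivially a valid decomposition of width 2. On the other hand G contains the 3-clique {a, b, c}. A clique must lie in a single bag of any decomposition, so no decomposition can have width below 2. The upper and lower bounds meet at 2, so that is the treewidth.

2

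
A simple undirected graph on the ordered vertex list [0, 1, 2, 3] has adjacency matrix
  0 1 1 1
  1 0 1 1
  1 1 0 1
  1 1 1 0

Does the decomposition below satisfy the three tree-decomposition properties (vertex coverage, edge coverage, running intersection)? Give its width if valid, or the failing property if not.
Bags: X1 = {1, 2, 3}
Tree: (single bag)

No — vertex 0 appears in no bag.

A tree decomposition must satisfy three properties: every vertex lies in some bag; for every edge, both endpoints lie together in some bag; and for every vertex, the bags containing it form a connected subtree. Here vertex 0 appears in no bag, so the decomposition is invalid.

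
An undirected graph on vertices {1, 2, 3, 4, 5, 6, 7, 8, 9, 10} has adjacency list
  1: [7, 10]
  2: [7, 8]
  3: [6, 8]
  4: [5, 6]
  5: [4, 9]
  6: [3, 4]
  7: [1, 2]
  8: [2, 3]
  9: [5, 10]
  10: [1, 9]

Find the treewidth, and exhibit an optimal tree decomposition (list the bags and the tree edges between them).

Treewidth 2.
Bags: B1 = {4, 5, 6}  B2 = {3, 5, 6}  B3 = {3, 5, 8}  B4 = {2, 5, 8}  B5 = {2, 5, 7}  B6 = {1, 5, 7}  B7 = {1, 5, 10}  B8 = {5, 9, 10}
Tree: B1–B2, B2–B3, B3–B4, B4–B5, B5–B6, B6–B7, B7–B8

The largest bag has 3 vertices, giving width 2; this decomposition certifies tw(G) ≤ 2. For the lower bound, G contains the cycle 5–4–6–3–8–2–7–1–10–9–5, so G is not a forest; only forests have treewidth ≤ 1, hence tw(G) ≥ 2. The upper and lower bounds meet at 2, so that is the treewidth.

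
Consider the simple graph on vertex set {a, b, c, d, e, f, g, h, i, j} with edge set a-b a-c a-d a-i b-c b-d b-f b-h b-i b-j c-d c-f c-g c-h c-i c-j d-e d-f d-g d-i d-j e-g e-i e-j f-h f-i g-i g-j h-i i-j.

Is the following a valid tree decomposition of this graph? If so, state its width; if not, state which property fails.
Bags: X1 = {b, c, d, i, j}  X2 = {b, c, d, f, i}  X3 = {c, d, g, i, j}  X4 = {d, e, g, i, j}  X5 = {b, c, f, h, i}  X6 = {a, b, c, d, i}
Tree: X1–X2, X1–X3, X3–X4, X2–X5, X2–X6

Every vertex of G appears in some bag (union = {a, b, c, d, e, f, g, h, i, j}); every edge is covered by a bag; and for each vertex v the set of bags containing v is connected in the bag tree. The decomposition is therefore valid. The largest bag has 5 vertices, so the width is 4.

Yes; width 4.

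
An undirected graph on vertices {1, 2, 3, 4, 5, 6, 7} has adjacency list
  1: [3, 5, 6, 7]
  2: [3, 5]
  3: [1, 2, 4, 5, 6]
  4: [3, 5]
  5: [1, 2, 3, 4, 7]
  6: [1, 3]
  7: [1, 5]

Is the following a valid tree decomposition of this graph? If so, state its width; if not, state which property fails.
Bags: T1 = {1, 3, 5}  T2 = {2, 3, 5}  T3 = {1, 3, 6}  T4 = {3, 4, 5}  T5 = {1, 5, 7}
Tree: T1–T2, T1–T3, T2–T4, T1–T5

Checking the three conditions: (i) the bags cover all of {1, 2, 3, 4, 5, 6, 7}; (ii) for each edge, some bag contains both endpoints; (iii) the bags containing any fixed vertex form a subtree. All hold, so the decomposition is valid with width 3 − 1 = 2.

Yes; width 2.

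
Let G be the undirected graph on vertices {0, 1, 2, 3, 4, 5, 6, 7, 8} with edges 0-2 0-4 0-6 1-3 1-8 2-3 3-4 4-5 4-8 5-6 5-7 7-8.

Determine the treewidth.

3

A width-3 tree decomposition is:
Bags: B1 = {5, 6, 7, 8}  B2 = {4, 5, 6, 8}  B3 = {0, 4, 6, 8}  B4 = {0, 1, 4, 8}  B5 = {0, 1, 3, 4}  B6 = {0, 1, 2, 3}
Tree: B1–B2, B2–B3, B3–B4, B4–B5, B5–B6
Every bag has size at most 4, so the width is 4 − 1 = 3 and tw(G) ≤ 3. For the lower bound: the 4 vertex sets {5,6,7}, {8}, {4}, {0,1,2,3} are disjoint, each induces a connected subgraph, and every pair is joined by at least one edge of G. Contracting each set to a single vertex therefore yields K_{4} as a minor, and since treewidth is minor-monotone, tw(G) ≥ tw(K_{4}) = 3. Therefore the treewidth is 3.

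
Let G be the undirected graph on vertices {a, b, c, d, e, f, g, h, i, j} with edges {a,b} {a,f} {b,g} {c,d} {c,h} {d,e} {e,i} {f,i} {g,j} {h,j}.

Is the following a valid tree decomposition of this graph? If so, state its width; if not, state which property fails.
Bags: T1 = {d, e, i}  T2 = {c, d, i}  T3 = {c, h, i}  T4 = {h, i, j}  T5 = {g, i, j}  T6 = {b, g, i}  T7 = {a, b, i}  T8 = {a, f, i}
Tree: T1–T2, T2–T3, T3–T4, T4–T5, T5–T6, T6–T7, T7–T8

Yes; width 2.

Every vertex of G appears in some bag (union = {a, b, c, d, e, f, g, h, i, j}); every edge is covered by a bag; and for each vertex v the set of bags containing v is connected in the bag tree. The decomposition is therefore valid. The largest bag has 3 vertices, so the width is 2.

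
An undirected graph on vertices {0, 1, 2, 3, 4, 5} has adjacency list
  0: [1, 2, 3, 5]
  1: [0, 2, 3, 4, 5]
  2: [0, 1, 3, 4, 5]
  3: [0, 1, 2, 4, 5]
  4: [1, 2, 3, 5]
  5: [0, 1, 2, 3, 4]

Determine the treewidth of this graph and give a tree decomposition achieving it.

Every bag has size at most 5, so the width is 5 − 1 = 4 and tw(G) ≤ 4. On the other hand G contains the 5-clique {0, 1, 2, 3, 5}. A clique must lie in a single bag of any decomposition, so no decomposition can have width below 4. The upper and lower bounds meet at 4, so that is the treewidth.

Treewidth 4.
Bags: B1 = {1, 2, 3, 4, 5}  B2 = {0, 1, 2, 3, 5}
Tree: B1–B2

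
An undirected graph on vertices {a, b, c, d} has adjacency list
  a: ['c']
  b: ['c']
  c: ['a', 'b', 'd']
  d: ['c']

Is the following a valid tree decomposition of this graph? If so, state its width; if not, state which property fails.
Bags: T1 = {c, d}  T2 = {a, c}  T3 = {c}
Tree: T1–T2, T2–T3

A tree decomposition must satisfy three properties: every vertex lies in some bag; for every edge, both endpoints lie together in some bag; and for every vertex, the bags containing it form a connected subtree. Here vertex b appears in no bag, so the decomposition is invalid.

No — vertex b appears in no bag.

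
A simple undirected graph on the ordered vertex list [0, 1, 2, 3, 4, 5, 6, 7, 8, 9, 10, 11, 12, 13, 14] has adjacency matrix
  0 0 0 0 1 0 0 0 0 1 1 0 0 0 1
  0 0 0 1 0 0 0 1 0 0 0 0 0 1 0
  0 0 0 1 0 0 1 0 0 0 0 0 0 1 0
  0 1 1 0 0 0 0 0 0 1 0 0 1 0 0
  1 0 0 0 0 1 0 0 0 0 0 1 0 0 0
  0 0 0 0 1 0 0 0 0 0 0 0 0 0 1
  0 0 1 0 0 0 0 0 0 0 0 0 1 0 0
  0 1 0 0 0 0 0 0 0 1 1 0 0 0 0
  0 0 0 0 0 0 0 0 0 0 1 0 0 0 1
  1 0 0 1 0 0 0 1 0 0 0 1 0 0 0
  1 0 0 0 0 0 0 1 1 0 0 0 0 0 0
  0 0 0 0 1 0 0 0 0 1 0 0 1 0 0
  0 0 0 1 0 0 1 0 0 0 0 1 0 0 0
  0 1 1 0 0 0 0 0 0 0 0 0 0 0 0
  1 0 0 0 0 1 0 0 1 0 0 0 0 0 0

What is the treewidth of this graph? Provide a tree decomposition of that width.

Treewidth 3.
Bags: B1 = {4, 5, 8, 14}  B2 = {0, 4, 8, 14}  B3 = {0, 4, 8, 10}  B4 = {0, 4, 10, 11}  B5 = {0, 9, 10, 11}  B6 = {7, 9, 10, 11}  B7 = {7, 9, 11, 12}  B8 = {3, 7, 9, 12}  B9 = {1, 3, 7, 12}  B10 = {1, 3, 6, 12}  B11 = {1, 2, 3, 6}  B12 = {1, 2, 6, 13}
Tree: B1–B2, B2–B3, B3–B4, B4–B5, B5–B6, B6–B7, B7–B8, B8–B9, B9–B10, B10–B11, B11–B12

Each bag holds 4 vertices, so the decomposition has width 3, which upper-bounds the treewidth. For the lower bound: the 4 vertex sets {5,8,14}, {4}, {0}, {7,9,10,11} are disjoint, each induces a connected subgraph, and every pair is joined by at least one edge of G. Contracting each set to a single vertex therefore yields K_{4} as a minor, and since treewidth is minor-monotone, tw(G) ≥ tw(K_{4}) = 3. Combining the bounds, tw(G) = 3.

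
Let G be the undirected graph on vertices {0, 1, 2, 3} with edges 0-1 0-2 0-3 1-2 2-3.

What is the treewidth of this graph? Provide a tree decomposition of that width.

Treewidth 2.
One such decomposition:
Bags: B1 = {0, 1, 2}  B2 = {0, 2, 3}
Tree: B1–B2

Each bag holds 3 vertices, so the decomposition has width 2, which upper-bounds the treewidth. For the lower bound, the 3 vertices {0, 1, 2} are pairwise adjacent, and any tree decomposition puts a clique entirely inside one bag — forcing width ≥ 2. Therefore the treewidth is 2.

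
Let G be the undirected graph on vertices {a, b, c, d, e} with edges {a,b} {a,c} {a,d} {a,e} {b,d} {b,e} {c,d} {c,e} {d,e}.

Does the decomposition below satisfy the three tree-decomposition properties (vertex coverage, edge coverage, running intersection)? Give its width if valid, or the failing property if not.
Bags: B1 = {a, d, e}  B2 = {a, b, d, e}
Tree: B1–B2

No — vertex c appears in no bag.

A tree decomposition must satisfy three properties: every vertex lies in some bag; for every edge, both endpoints lie together in some bag; and for every vertex, the bags containing it form a connected subtree. Here vertex c appears in no bag, so the decomposition is invalid.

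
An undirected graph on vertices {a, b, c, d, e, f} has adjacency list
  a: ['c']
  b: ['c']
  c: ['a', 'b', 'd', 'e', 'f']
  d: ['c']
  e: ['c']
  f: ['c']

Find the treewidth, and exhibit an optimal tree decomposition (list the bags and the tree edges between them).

Treewidth 1.
One such decomposition:
Bags: B1 = {a, c}  B2 = {b, c}  B3 = {c, e}  B4 = {c, f}  B5 = {c, d}
Tree: B1–B2, B2–B3, B2–B4, B3–B5

The largest bag has 2 vertices, giving width 1; this decomposition certifies tw(G) ≤ 1. Since G has at least one edge (e.g. a–c), it is not an edgeless graph, so tw(G) ≥ 1. The upper and lower bounds meet at 1, so that is the treewidth.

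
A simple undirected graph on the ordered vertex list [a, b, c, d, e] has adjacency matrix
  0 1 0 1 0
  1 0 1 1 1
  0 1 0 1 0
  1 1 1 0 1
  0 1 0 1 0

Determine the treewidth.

2

A width-2 tree decomposition is:
Bags: B1 = {a, b, d}  B2 = {b, c, d}  B3 = {b, d, e}
Tree: B1–B2, B2–B3
Every bag has size at most 3, so the width is 3 − 1 = 2 and tw(G) ≤ 2. For the lower bound, the 3 vertices {b, d, e} are pairwise adjacent, and any tree decomposition puts a clique entirely inside one bag — forcing width ≥ 2. Combining the bounds, tw(G) = 2.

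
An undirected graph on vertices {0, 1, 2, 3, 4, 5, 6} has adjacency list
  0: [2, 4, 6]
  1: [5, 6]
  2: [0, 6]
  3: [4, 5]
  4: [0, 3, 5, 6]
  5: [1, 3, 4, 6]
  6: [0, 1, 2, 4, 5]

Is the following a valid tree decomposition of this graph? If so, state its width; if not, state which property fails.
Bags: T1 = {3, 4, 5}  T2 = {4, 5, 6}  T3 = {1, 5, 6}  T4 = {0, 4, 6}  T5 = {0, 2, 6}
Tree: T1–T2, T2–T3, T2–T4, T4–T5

Checking the three conditions: (i) the bags cover all of {0, 1, 2, 3, 4, 5, 6}; (ii) for each edge, some bag contains both endpoints; (iii) the bags containing any fixed vertex form a subtree. All hold, so the decomposition is valid with width 3 − 1 = 2.

Yes; width 2.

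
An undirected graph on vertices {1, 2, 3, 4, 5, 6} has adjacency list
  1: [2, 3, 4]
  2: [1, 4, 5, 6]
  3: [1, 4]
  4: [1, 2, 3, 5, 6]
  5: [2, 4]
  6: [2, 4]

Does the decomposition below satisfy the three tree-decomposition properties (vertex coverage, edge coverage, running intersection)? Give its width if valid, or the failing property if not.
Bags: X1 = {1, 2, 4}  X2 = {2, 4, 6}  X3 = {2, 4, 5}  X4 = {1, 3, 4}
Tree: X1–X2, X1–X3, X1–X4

Yes; width 2.

Every vertex of G appears in some bag (union = {1, 2, 3, 4, 5, 6}); every edge is covered by a bag; and for each vertex v the set of bags containing v is connected in the bag tree. The decomposition is therefore valid. The largest bag has 3 vertices, so the width is 2.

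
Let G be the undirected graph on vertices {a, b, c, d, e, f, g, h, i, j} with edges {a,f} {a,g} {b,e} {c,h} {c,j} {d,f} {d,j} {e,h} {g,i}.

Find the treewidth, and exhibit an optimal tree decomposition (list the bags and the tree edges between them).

The largest bag has 2 vertices, giving width 1; this decomposition certifies tw(G) ≤ 1. G has an edge, so its treewidth is at least 1. Hence tw(G) = 1 exactly.

Treewidth 1.
One such decomposition:
Bags: B1 = {b, e}  B2 = {e, h}  B3 = {c, h}  B4 = {c, j}  B5 = {d, j}  B6 = {d, f}  B7 = {a, f}  B8 = {a, g}  B9 = {g, i}
Tree: B1–B2, B2–B3, B3–B4, B4–B5, B5–B6, B6–B7, B7–B8, B8–B9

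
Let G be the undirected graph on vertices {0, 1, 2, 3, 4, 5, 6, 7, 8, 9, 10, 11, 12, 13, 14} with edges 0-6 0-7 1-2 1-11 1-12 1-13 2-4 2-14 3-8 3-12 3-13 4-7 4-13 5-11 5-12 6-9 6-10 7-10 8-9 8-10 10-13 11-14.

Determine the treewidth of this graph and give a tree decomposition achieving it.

Treewidth 3.
One such decomposition:
Bags: B1 = {0, 6, 8, 9}  B2 = {0, 6, 8, 10}  B3 = {0, 7, 8, 10}  B4 = {3, 7, 8, 10}  B5 = {3, 7, 10, 13}  B6 = {3, 4, 7, 13}  B7 = {3, 4, 12, 13}  B8 = {1, 4, 12, 13}  B9 = {1, 2, 4, 12}  B10 = {1, 2, 5, 12}  B11 = {1, 2, 5, 11}  B12 = {2, 5, 11, 14}
Tree: B1–B2, B2–B3, B3–B4, B4–B5, B5–B6, B6–B7, B7–B8, B8–B9, B9–B10, B10–B11, B11–B12

Every bag has size at most 4, so the width is 4 − 1 = 3 and tw(G) ≤ 3. For the lower bound: the 4 vertex sets {0,6,9}, {8}, {10}, {3,4,7,13} are disjoint, each induces a connected subgraph, and every pair is joined by at least one edge of G. Contracting each set to a single vertex therefore yields K_{4} as a minor, and since treewidth is minor-monotone, tw(G) ≥ tw(K_{4}) = 3. Therefore the treewidth is 3.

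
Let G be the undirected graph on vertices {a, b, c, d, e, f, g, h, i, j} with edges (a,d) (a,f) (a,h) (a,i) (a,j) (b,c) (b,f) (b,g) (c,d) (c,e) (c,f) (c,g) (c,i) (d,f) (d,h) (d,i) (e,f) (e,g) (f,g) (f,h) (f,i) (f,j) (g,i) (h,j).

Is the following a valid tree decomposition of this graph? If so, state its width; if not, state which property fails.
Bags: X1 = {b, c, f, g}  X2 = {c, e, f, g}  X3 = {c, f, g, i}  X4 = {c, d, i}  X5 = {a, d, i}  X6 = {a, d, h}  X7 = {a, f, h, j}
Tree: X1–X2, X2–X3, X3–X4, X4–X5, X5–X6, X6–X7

A tree decomposition must satisfy three properties: every vertex lies in some bag; for every edge, both endpoints lie together in some bag; and for every vertex, the bags containing it form a connected subtree. Here edge (f,d) lies in no bag, so the decomposition is invalid.

No — edge (f,d) lies in no bag.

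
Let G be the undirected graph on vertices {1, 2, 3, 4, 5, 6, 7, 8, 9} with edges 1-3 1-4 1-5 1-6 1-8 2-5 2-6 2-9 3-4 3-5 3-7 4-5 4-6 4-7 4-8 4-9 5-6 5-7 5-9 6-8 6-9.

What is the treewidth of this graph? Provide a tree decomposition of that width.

Every bag has size at most 4, so the width is 4 − 1 = 3 and tw(G) ≤ 3. Conversely, {2, 5, 6, 9} is a clique of size 4, and the vertices of any clique must share a bag in every tree decomposition; so some bag has ≥ 4 vertices and tw(G) ≥ 3. Therefore the treewidth is 3.

Treewidth 3.
One such decomposition:
Bags: B1 = {1, 4, 5, 6}  B2 = {4, 5, 6, 9}  B3 = {1, 4, 6, 8}  B4 = {1, 3, 4, 5}  B5 = {2, 5, 6, 9}  B6 = {3, 4, 5, 7}
Tree: B1–B2, B1–B3, B1–B4, B2–B5, B4–B6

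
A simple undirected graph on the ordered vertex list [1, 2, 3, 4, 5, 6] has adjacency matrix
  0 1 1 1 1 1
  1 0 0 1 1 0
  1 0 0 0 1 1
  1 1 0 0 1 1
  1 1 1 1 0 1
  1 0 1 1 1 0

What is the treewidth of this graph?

A width-3 tree decomposition is:
Bags: B1 = {1, 3, 5, 6}  B2 = {1, 4, 5, 6}  B3 = {1, 2, 4, 5}
Tree: B1–B2, B2–B3
Each bag holds 4 vertices, so the decomposition has width 3, which upper-bounds the treewidth. On the other hand G contains the 4-clique {1, 3, 5, 6}. A clique must lie in a single bag of any decomposition, so no decomposition can have width below 3. Therefore the treewidth is 3.

3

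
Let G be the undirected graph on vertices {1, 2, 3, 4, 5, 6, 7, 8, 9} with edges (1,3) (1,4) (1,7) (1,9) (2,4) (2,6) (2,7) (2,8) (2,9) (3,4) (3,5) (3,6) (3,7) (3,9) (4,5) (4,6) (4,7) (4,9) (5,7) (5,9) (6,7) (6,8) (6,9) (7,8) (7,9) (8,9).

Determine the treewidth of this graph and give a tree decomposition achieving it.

Treewidth 4.
One such decomposition:
Bags: B1 = {2, 4, 6, 7, 9}  B2 = {3, 4, 6, 7, 9}  B3 = {2, 6, 7, 8, 9}  B4 = {1, 3, 4, 7, 9}  B5 = {3, 4, 5, 7, 9}
Tree: B1–B2, B1–B3, B2–B4, B4–B5

Each bag holds 5 vertices, so the decomposition has width 4, which upper-bounds the treewidth. For the lower bound, the 5 vertices {2, 6, 7, 8, 9} are pairwise adjacent, and any tree decomposition puts a clique entirely inside one bag — forcing width ≥ 4. Combining the bounds, tw(G) = 4.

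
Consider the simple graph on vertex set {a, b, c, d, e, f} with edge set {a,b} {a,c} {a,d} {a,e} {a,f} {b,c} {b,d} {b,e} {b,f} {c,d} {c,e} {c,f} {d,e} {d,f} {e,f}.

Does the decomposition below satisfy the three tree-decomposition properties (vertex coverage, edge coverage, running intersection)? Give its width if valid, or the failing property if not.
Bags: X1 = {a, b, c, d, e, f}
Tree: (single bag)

Every vertex of G appears in some bag (union = {a, b, c, d, e, f}); every edge is covered by a bag; and for each vertex v the set of bags containing v is connected in the bag tree. The decomposition is therefore valid. The largest bag has 6 vertices, so the width is 5.

Yes; width 5.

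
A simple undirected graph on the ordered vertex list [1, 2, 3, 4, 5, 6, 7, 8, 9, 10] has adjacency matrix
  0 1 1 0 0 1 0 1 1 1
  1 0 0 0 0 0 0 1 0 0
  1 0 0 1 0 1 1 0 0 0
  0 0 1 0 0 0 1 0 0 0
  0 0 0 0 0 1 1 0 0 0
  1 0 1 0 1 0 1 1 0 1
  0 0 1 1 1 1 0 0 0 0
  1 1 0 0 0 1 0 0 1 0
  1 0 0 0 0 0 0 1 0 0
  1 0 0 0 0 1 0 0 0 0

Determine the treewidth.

2

A width-2 tree decomposition is:
Bags: B1 = {3, 6, 7}  B2 = {5, 6, 7}  B3 = {1, 3, 6}  B4 = {1, 6, 8}  B5 = {1, 2, 8}  B6 = {3, 4, 7}  B7 = {1, 8, 9}  B8 = {1, 6, 10}
Tree: B1–B2, B1–B3, B3–B4, B4–B5, B1–B6, B5–B7, B3–B8
The largest bag has 3 vertices, giving width 2; this decomposition certifies tw(G) ≤ 2. Conversely, {1, 8, 9} is a clique of size 3, and the vertices of any clique must share a bag in every tree decomposition; so some bag has ≥ 3 vertices and tw(G) ≥ 2. Therefore the treewidth is 2.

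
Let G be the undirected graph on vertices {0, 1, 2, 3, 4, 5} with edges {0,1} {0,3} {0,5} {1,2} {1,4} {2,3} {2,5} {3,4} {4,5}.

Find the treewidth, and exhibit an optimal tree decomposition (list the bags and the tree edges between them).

Treewidth 3.
One optimal decomposition is:
Bags: B1 = {1, 3, 4, 5}  B2 = {0, 1, 3, 5}  B3 = {1, 2, 3, 5}
Tree: B1–B2, B2–B3

The largest bag has 4 vertices, giving width 3; this decomposition certifies tw(G) ≤ 3. For the lower bound: the 4 vertex sets {1,4}, {0,3}, {5}, {2} are disjoint, each induces a connected subgraph, and every pair is joined by at least one edge of G. Contracting each set to a single vertex therefore yields K_{4} as a minor, and since treewidth is minor-monotone, tw(G) ≥ tw(K_{4}) = 3. The upper and lower bounds meet at 3, so that is the treewidth.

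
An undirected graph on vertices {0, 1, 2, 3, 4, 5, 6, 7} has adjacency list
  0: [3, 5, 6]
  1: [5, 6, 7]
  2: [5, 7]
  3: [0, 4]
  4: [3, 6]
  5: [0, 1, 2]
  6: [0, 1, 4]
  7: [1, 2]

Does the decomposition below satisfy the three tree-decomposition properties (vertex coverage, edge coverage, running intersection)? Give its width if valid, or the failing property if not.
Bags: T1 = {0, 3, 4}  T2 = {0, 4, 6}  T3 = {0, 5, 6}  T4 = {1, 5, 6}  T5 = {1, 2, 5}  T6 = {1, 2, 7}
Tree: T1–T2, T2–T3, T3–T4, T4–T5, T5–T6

Yes; width 2.

Every vertex of G appears in some bag (union = {0, 1, 2, 3, 4, 5, 6, 7}); every edge is covered by a bag; and for each vertex v the set of bags containing v is connected in the bag tree. The decomposition is therefore valid. The largest bag has 3 vertices, so the width is 2.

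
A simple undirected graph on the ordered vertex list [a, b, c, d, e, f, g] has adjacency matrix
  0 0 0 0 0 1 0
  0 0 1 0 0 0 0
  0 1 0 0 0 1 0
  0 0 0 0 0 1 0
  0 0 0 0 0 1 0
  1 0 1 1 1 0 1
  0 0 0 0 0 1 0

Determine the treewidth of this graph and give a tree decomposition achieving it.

Each bag holds 2 vertices, so the decomposition has width 1, which upper-bounds the treewidth. Since G has at least one edge (e.g. c–f), it is not an edgeless graph, so tw(G) ≥ 1. Therefore the treewidth is 1.

Treewidth 1.
One optimal decomposition is:
Bags: B1 = {c, f}  B2 = {b, c}  B3 = {a, f}  B4 = {e, f}  B5 = {f, g}  B6 = {d, f}
Tree: B1–B2, B1–B3, B3–B4, B1–B5, B1–B6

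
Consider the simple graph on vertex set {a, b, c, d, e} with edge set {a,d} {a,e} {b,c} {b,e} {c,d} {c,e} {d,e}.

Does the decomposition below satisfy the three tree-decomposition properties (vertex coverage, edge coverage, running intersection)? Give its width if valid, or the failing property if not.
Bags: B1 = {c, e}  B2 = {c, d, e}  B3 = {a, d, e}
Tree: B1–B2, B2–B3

No — vertex b appears in no bag.

A tree decomposition must satisfy three properties: every vertex lies in some bag; for every edge, both endpoints lie together in some bag; and for every vertex, the bags containing it form a connected subtree. Here vertex b appears in no bag, so the decomposition is invalid.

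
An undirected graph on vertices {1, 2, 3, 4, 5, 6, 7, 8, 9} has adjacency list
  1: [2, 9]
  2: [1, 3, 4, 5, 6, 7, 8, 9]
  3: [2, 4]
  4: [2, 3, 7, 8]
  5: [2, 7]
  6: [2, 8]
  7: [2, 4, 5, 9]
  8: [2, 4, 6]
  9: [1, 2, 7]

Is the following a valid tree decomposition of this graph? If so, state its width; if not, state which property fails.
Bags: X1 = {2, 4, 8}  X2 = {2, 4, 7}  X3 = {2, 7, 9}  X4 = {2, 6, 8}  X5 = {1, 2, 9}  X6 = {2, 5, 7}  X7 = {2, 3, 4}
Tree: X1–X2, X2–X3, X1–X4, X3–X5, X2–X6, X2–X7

Yes; width 2.

Vertex coverage: the bags together contain {1, 2, 3, 4, 5, 6, 7, 8, 9}, the full vertex set. Edge coverage: each edge of G has both endpoints in at least one bag. Running intersection: for every vertex, the bags containing it form a connected subtree. All three properties hold, so this is a valid tree decomposition of width max|bag| − 1 = 2, and hence tw(G) ≤ 2.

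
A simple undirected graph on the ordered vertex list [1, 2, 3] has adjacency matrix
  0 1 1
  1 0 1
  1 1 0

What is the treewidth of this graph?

2

A width-2 tree decomposition is:
Bags: B1 = {1, 2, 3}
Tree: (single bag)
A single bag containing all 3 vertices is trivially a valid decomposition of width 2. For the lower bound, the 3 vertices {1, 2, 3} are pairwise adjacent, and any tree decomposition puts a clique entirely inside one bag — forcing width ≥ 2. Combining the bounds, tw(G) = 2.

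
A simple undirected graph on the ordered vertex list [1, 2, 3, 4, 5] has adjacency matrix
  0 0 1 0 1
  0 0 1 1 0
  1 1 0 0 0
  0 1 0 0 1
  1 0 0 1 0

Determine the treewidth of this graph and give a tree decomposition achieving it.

Treewidth 2.
One optimal decomposition is:
Bags: B1 = {1, 4, 5}  B2 = {1, 2, 4}  B3 = {1, 2, 3}
Tree: B1–B2, B2–B3

Each bag holds 3 vertices, so the decomposition has width 2, which upper-bounds the treewidth. The edges 1–5–4–2–3–1 form a cycle, so G is not a tree and its treewidth is at least 2. Combining the bounds, tw(G) = 2.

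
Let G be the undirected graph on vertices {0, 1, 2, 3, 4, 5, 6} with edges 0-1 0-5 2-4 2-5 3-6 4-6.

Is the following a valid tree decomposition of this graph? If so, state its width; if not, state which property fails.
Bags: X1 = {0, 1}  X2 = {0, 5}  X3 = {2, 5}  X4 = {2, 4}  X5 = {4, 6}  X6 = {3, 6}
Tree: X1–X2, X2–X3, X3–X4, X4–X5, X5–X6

Yes; width 1.

Vertex coverage: the bags together contain {0, 1, 2, 3, 4, 5, 6}, the full vertex set. Edge coverage: each edge of G has both endpoints in at least one bag. Running intersection: for every vertex, the bags containing it form a connected subtree. All three properties hold, so this is a valid tree decomposition of width max|bag| − 1 = 1, and hence tw(G) ≤ 1.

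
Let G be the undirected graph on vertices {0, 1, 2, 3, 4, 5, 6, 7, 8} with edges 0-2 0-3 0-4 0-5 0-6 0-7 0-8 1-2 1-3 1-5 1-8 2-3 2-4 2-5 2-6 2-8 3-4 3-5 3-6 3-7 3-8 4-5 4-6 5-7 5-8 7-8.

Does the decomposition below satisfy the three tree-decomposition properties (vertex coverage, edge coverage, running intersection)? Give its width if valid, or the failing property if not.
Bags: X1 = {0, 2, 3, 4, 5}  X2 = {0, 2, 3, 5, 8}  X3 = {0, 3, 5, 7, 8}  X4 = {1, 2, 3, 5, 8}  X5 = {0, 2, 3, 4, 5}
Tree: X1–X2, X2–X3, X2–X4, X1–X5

A tree decomposition must satisfy three properties: every vertex lies in some bag; for every edge, both endpoints lie together in some bag; and for every vertex, the bags containing it form a connected subtree. Here vertex 6 appears in no bag, so the decomposition is invalid.

No — vertex 6 appears in no bag.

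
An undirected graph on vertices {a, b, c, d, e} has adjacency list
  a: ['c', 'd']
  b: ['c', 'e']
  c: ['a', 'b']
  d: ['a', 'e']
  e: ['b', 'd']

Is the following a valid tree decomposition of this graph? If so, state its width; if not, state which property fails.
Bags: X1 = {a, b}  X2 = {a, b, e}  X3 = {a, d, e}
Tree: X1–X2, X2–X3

No — vertex c appears in no bag.

A tree decomposition must satisfy three properties: every vertex lies in some bag; for every edge, both endpoints lie together in some bag; and for every vertex, the bags containing it form a connected subtree. Here vertex c appears in no bag, so the decomposition is invalid.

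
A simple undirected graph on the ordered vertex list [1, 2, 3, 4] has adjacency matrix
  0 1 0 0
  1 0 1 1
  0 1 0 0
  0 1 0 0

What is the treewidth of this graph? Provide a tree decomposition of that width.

Treewidth 1.
One such decomposition:
Bags: B1 = {1, 2}  B2 = {2, 4}  B3 = {2, 3}
Tree: B1–B2, B1–B3

Every bag has size at most 2, so the width is 2 − 1 = 1 and tw(G) ≤ 1. G has an edge, so its treewidth is at least 1. Combining the bounds, tw(G) = 1.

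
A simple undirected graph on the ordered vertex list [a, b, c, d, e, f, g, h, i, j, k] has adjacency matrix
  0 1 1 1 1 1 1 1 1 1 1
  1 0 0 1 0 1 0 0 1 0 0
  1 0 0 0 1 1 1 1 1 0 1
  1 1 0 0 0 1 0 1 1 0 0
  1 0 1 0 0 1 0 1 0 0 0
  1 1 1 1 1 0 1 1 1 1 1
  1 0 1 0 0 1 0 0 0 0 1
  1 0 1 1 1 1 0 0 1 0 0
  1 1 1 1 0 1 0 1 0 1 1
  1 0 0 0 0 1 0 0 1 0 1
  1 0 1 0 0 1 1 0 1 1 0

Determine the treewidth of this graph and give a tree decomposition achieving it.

The largest bag has 5 vertices, giving width 4; this decomposition certifies tw(G) ≤ 4. For the lower bound, the 5 vertices {a, c, f, g, k} are pairwise adjacent, and any tree decomposition puts a clique entirely inside one bag — forcing width ≥ 4. Hence tw(G) = 4 exactly.

Treewidth 4.
Bags: B1 = {a, c, f, i, k}  B2 = {a, c, f, h, i}  B3 = {a, c, f, g, k}  B4 = {a, d, f, h, i}  B5 = {a, f, i, j, k}  B6 = {a, c, e, f, h}  B7 = {a, b, d, f, i}
Tree: B1–B2, B1–B3, B2–B4, B1–B5, B2–B6, B4–B7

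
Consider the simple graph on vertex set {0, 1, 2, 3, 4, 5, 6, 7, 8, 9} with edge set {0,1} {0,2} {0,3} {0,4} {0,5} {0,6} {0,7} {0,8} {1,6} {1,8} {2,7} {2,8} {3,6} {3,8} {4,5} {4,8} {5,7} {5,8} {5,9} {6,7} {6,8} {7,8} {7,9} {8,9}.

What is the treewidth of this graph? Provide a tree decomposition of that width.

Treewidth 3.
Bags: B1 = {0, 5, 7, 8}  B2 = {5, 7, 8, 9}  B3 = {0, 4, 5, 8}  B4 = {0, 6, 7, 8}  B5 = {0, 3, 6, 8}  B6 = {0, 2, 7, 8}  B7 = {0, 1, 6, 8}
Tree: B1–B2, B1–B3, B1–B4, B4–B5, B4–B6, B5–B7

The largest bag has 4 vertices, giving width 3; this decomposition certifies tw(G) ≤ 3. For the lower bound, the 4 vertices {0, 2, 7, 8} are pairwise adjacent, and any tree decomposition puts a clique entirely inside one bag — forcing width ≥ 3. Combining the bounds, tw(G) = 3.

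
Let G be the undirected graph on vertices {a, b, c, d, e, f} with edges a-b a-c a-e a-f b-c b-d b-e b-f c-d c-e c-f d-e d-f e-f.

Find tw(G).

4

A width-4 tree decomposition is:
Bags: B1 = {a, b, c, e, f}  B2 = {b, c, d, e, f}
Tree: B1–B2
The largest bag has 5 vertices, giving width 4; this decomposition certifies tw(G) ≤ 4. On the other hand G contains the 5-clique {b, c, d, e, f}. A clique must lie in a single bag of any decomposition, so no decomposition can have width below 4. Combining the bounds, tw(G) = 4.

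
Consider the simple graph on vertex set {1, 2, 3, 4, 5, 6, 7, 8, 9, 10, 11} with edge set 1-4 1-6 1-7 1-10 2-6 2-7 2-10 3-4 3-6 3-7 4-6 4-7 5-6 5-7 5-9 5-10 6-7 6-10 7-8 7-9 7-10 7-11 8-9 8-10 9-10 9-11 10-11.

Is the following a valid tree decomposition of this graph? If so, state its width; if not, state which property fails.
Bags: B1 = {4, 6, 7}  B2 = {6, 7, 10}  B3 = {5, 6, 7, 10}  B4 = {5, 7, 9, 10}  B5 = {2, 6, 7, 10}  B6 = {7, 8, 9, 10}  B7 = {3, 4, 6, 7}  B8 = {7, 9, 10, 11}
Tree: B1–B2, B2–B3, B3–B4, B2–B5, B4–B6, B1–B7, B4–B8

No — vertex 1 appears in no bag.

A tree decomposition must satisfy three properties: every vertex lies in some bag; for every edge, both endpoints lie together in some bag; and for every vertex, the bags containing it form a connected subtree. Here vertex 1 appears in no bag, so the decomposition is invalid.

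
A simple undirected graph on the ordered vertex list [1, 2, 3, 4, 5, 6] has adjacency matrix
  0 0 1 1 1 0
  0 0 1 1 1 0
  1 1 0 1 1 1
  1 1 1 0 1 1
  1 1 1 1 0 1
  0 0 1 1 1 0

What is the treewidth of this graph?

A width-3 tree decomposition is:
Bags: B1 = {3, 4, 5, 6}  B2 = {1, 3, 4, 5}  B3 = {2, 3, 4, 5}
Tree: B1–B2, B1–B3
The largest bag has 4 vertices, giving width 3; this decomposition certifies tw(G) ≤ 3. On the other hand G contains the 4-clique {1, 3, 4, 5}. A clique must lie in a single bag of any decomposition, so no decomposition can have width below 3. Therefore the treewidth is 3.

3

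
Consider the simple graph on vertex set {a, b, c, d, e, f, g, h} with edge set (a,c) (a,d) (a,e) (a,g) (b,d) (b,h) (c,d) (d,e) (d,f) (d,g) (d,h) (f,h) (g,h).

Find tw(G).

A width-2 tree decomposition is:
Bags: B1 = {d, g, h}  B2 = {d, f, h}  B3 = {a, d, g}  B4 = {a, c, d}  B5 = {a, d, e}  B6 = {b, d, h}
Tree: B1–B2, B1–B3, B3–B4, B3–B5, B2–B6
Every bag has size at most 3, so the width is 3 − 1 = 2 and tw(G) ≤ 2. On the other hand G contains the 3-clique {a, d, e}. A clique must lie in a single bag of any decomposition, so no decomposition can have width below 2. The upper and lower bounds meet at 2, so that is the treewidth.

2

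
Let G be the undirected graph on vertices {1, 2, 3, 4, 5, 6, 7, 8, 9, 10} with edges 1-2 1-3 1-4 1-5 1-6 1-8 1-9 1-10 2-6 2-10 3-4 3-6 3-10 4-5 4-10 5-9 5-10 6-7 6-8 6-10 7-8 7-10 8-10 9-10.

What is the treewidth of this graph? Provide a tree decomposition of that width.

Treewidth 3.
Bags: B1 = {1, 3, 4, 10}  B2 = {1, 3, 6, 10}  B3 = {1, 4, 5, 10}  B4 = {1, 6, 8, 10}  B5 = {1, 2, 6, 10}  B6 = {6, 7, 8, 10}  B7 = {1, 5, 9, 10}
Tree: B1–B2, B1–B3, B2–B4, B4–B5, B4–B6, B3–B7

Each bag holds 4 vertices, so the decomposition has width 3, which upper-bounds the treewidth. Conversely, {1, 5, 9, 10} is a clique of size 4, and the vertices of any clique must share a bag in every tree decomposition; so some bag has ≥ 4 vertices and tw(G) ≥ 3. Combining the bounds, tw(G) = 3.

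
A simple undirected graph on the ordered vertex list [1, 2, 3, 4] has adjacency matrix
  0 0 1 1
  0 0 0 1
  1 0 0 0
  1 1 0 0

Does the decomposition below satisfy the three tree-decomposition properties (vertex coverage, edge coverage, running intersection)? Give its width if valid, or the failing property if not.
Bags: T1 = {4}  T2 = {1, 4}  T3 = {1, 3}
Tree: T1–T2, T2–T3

A tree decomposition must satisfy three properties: every vertex lies in some bag; for every edge, both endpoints lie together in some bag; and for every vertex, the bags containing it form a connected subtree. Here vertex 2 appears in no bag, so the decomposition is invalid.

No — vertex 2 appears in no bag.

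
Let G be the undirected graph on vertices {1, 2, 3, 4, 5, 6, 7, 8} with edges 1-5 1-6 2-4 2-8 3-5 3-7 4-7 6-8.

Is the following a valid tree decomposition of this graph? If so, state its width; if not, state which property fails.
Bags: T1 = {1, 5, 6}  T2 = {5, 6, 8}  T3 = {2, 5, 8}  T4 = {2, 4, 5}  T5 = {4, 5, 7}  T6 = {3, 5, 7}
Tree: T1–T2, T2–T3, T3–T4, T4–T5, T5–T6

Yes; width 2.

Vertex coverage: the bags together contain {1, 2, 3, 4, 5, 6, 7, 8}, the full vertex set. Edge coverage: each edge of G has both endpoints in at least one bag. Running intersection: for every vertex, the bags containing it form a connected subtree. All three properties hold, so this is a valid tree decomposition of width max|bag| − 1 = 2, and hence tw(G) ≤ 2.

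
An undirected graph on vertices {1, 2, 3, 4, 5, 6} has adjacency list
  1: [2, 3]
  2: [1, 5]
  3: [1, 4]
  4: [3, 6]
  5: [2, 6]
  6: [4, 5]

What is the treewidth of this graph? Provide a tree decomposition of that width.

The largest bag has 3 vertices, giving width 2; this decomposition certifies tw(G) ≤ 2. The edges 2–5–6–4–3–1–2 form a cycle, so G is not a tree and its treewidth is at least 2. The upper and lower bounds meet at 2, so that is the treewidth.

Treewidth 2.
Bags: B1 = {2, 5, 6}  B2 = {2, 4, 6}  B3 = {2, 3, 4}  B4 = {1, 2, 3}
Tree: B1–B2, B2–B3, B3–B4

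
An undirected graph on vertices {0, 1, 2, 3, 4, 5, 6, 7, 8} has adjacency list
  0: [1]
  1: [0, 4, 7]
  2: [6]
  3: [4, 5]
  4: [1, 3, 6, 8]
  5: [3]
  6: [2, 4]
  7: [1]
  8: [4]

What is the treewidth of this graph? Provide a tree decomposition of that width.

Every bag has size at most 2, so the width is 2 − 1 = 1 and tw(G) ≤ 1. Since G has at least one edge (e.g. 8–4), it is not an edgeless graph, so tw(G) ≥ 1. Therefore the treewidth is 1.

Treewidth 1.
Bags: B1 = {4, 8}  B2 = {3, 4}  B3 = {4, 6}  B4 = {1, 4}  B5 = {2, 6}  B6 = {0, 1}  B7 = {1, 7}  B8 = {3, 5}
Tree: B1–B2, B2–B3, B1–B4, B3–B5, B4–B6, B4–B7, B2–B8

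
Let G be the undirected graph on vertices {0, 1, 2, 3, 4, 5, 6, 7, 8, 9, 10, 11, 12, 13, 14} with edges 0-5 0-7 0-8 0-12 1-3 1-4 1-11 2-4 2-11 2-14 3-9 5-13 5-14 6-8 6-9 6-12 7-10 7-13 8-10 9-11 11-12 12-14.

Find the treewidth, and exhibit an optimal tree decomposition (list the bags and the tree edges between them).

The largest bag has 4 vertices, giving width 3; this decomposition certifies tw(G) ≤ 3. For the lower bound: the 4 vertex sets {7,10,13}, {8}, {0}, {5,6,12,14} are disjoint, each induces a connected subgraph, and every pair is joined by at least one edge of G. Contracting each set to a single vertex therefore yields K_{4} as a minor, and since treewidth is minor-monotone, tw(G) ≥ tw(K_{4}) = 3. Hence tw(G) = 3 exactly.

Treewidth 3.
One such decomposition:
Bags: B1 = {7, 8, 10, 13}  B2 = {0, 7, 8, 13}  B3 = {0, 5, 8, 13}  B4 = {0, 5, 6, 8}  B5 = {0, 5, 6, 12}  B6 = {5, 6, 12, 14}  B7 = {6, 9, 12, 14}  B8 = {9, 11, 12, 14}  B9 = {2, 9, 11, 14}  B10 = {2, 3, 9, 11}  B11 = {1, 2, 3, 11}  B12 = {1, 2, 3, 4}
Tree: B1–B2, B2–B3, B3–B4, B4–B5, B5–B6, B6–B7, B7–B8, B8–B9, B9–B10, B10–B11, B11–B12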